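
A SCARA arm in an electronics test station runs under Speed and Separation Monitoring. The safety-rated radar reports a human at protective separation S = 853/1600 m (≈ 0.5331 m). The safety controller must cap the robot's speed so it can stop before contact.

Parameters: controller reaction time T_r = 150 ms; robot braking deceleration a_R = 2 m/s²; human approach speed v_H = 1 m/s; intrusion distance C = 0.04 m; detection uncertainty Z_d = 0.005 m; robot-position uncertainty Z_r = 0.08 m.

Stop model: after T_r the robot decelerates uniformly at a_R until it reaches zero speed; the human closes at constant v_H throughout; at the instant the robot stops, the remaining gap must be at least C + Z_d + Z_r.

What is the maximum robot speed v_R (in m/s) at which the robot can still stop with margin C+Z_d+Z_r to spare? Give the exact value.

quadratic (1/4)·v² + (13/20)·v + (-413/1600) = 0
  disc = (13/20)² − 4·(1/4)·(-413/1600) = 1089/1600 ; √disc = 33/40
  v_R = (−(13/20) + 33/40) / (2·(1/4)) = 7/20 m/s
check:
T_s = v_R/a_R = (7/20)/2 = 0.1750 s
robot in T_r: 0.3500·0.1500 = 0.0525 m
robot covers 0.3500·0.1750 − ½·2.0000·0.1750² = 0.0306 m while stopping
person approaches 1.0000·(0.1500+0.1750) = 0.3250 m
margins: 0.0400+0.0050+0.0800 = 0.1250 m
sum ≈ 0.0525+0.0306+0.3250+0.1250 ≈ 0.5331 m = S ✓

v_R_max = 7/20 m/s = 0.3500 m/s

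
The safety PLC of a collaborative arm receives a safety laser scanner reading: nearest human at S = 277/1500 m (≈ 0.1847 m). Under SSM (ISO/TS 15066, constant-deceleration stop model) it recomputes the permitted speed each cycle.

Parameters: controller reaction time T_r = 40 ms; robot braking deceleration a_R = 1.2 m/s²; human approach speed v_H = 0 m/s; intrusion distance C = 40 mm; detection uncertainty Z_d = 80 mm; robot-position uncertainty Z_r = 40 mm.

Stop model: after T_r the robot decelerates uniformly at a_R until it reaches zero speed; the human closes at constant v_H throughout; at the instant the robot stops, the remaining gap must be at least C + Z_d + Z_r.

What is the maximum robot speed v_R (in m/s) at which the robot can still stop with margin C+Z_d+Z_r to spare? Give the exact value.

at the boundary: (5/12)·v² + (1/25)·v + (-37/1500) = 0
  disc = (1/25)² − 4·(5/12)·(-37/1500) = 961/22500 ; √disc = 31/150
  v_R = (−(1/25) + 31/150) / (2·(5/12)) = 1/5 m/s
check:
T_s = v_R/a_R = (1/5)/(6/5) = 0.1667 s
robot covers v_R·T_r = 0.2000·0.0400 = 0.0080 m before braking
braking distance = 0.2000²/(2·1.2000) = 0.0167 m
human closes 0.0000·0.2067 = 0.0000 m
residual clearance needed = 0.0400+0.0800+0.0400 = 0.1600 m
sum ≈ 0.0080+0.0167+0.0000+0.1600 ≈ 0.1847 m = S ✓

v_R_max = 1/5 m/s = 0.2000 m/s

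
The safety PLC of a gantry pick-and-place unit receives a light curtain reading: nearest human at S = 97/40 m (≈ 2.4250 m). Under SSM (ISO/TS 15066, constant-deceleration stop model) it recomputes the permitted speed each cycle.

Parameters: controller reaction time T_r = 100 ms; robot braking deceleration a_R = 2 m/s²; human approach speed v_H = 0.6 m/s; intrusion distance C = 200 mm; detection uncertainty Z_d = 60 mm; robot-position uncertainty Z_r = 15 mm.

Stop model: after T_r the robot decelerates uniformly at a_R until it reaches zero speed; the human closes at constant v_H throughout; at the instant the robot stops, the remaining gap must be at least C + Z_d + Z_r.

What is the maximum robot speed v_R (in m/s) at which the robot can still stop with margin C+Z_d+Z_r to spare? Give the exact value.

quadratic (1/4)·v² + (2/5)·v + (-209/100) = 0
  disc = (2/5)² − 4·(1/4)·(-209/100) = 9/4 ; √disc = 3/2
  v_R = (−(2/5) + 3/2) / (2·(1/4)) = 11/5 m/s
check:
T_s = v_R/a_R = (11/5)/2 = 1.1000 s
robot covers v_R·T_r = 2.2000·0.1000 = 0.2200 m before braking
braking distance = 2.2000²/(2·2.0000) = 1.2100 m
human closes 0.6000·1.2000 = 0.7200 m
margins: 0.2000+0.0600+0.0150 = 0.2750 m
sum ≈ 0.2200+1.2100+0.7200+0.2750 ≈ 2.4250 m = S ✓

v_R_max = 11/5 m/s = 2.2000 m/s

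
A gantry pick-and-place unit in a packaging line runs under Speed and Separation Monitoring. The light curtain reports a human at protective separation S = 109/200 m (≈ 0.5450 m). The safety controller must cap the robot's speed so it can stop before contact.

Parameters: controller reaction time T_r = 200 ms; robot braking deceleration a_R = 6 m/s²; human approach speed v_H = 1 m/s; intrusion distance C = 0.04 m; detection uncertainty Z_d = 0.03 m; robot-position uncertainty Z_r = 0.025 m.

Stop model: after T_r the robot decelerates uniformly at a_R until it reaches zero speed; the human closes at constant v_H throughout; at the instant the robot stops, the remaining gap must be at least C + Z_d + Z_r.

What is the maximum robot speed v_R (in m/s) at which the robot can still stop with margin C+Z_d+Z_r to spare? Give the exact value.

collect terms ⇒ (1/12)·v_R² + (11/30)·v_R + (-1/4) = 0
  disc = (11/30)² − 4·(1/12)·(-1/4) = 49/225 ; √disc = 7/15
  v_R = (−(11/30) + 7/15) / (2·(1/12)) = 3/5 m/s
check:
T_s = v_R/a_R = (3/5)/6 = 0.1000 s
reaction-phase robot travel = 0.6000·0.2000 = 0.1200 m
robot under decel: 0.6000²/(2·6.0000) = 0.0300 m
human closes 1.0000·0.3000 = 0.3000 m
C+Z_d+Z_r = 0.0400+0.0300+0.0250 = 0.0950 m
sum ≈ 0.1200+0.0300+0.3000+0.0950 ≈ 0.5450 m = S ✓

v_R_max = 3/5 m/s = 0.6000 m/s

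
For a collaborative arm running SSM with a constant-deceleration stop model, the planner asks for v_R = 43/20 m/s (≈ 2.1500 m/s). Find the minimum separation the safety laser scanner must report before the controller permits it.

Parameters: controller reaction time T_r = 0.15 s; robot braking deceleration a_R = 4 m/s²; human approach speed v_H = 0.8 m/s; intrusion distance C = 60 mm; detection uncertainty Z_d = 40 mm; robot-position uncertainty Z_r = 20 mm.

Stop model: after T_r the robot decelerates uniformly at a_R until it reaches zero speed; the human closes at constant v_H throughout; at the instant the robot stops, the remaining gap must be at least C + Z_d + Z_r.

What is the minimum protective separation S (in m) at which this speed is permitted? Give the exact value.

S_min = 201/128 m = 1.5703 m

braking lasts T_s = (43/20)/4 = 0.5375 s
reaction-phase robot travel = 2.1500·0.1500 = 0.3225 m
robot covers 2.1500·0.5375 − ½·4.0000·0.5375² = 0.5778 m while stopping
human closes 0.8000·0.6875 = 0.5500 m
C+Z_d+Z_r = 0.0600+0.0400+0.0200 = 0.1200 m
S_min ≈ 0.3225+0.5778+0.5500+0.1200  ⇒  S_min = 201/128 m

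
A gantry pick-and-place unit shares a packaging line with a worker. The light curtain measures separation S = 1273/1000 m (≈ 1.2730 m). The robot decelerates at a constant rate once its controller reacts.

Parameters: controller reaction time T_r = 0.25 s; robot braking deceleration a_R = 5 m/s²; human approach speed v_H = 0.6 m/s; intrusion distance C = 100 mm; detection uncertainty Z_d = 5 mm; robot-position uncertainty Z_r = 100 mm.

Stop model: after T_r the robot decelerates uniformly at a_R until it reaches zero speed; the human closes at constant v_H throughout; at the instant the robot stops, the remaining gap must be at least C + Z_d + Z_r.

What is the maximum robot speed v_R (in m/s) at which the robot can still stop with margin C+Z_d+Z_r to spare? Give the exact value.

quadratic (1/10)·v² + (37/100)·v + (-459/500) = 0
  disc = (37/100)² − 4·(1/10)·(-459/500) = 5041/10000 ; √disc = 71/100
  v_R = (−(37/100) + 71/100) / (2·(1/10)) = 17/10 m/s
check:
stop time T_s = (17/10)/5 = 0.3400 s
reaction-phase robot travel = 1.7000·0.2500 = 0.4250 m
robot under decel: 1.7000²/(2·5.0000) = 0.2890 m
person approaches 0.6000·(0.2500+0.3400) = 0.3540 m
margins: 0.1000+0.0050+0.1000 = 0.2050 m
sum ≈ 0.4250+0.2890+0.3540+0.2050 ≈ 1.2730 m = S ✓

v_R_max = 17/10 m/s = 1.7000 m/s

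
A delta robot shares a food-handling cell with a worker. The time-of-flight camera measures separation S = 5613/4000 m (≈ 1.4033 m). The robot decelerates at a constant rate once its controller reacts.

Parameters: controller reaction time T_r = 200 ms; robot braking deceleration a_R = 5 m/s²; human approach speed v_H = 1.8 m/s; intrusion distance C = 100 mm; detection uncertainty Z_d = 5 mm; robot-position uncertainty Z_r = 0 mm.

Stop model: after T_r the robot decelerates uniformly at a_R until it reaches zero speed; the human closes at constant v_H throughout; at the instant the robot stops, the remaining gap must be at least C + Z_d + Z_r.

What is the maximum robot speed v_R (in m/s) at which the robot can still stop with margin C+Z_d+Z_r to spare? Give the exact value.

v_R_max = 27/20 m/s = 1.3500 m/s

quadratic (1/10)·v² + (14/25)·v + (-3753/4000) = 0
  disc = (14/25)² − 4·(1/10)·(-3753/4000) = 6889/10000 ; √disc = 83/100
  v_R = (−(14/25) + 83/100) / (2·(1/10)) = 27/20 m/s
check:
braking lasts T_s = (27/20)/5 = 0.2700 s
robot in T_r: 1.3500·0.2000 = 0.2700 m
braking distance = 1.3500²/(2·5.0000) = 0.1822 m
person approaches 1.8000·(0.2000+0.2700) = 0.8460 m
residual clearance needed = 0.1000+0.0050+0.0000 = 0.1050 m
sum ≈ 0.2700+0.1822+0.8460+0.1050 ≈ 1.4033 m = S ✓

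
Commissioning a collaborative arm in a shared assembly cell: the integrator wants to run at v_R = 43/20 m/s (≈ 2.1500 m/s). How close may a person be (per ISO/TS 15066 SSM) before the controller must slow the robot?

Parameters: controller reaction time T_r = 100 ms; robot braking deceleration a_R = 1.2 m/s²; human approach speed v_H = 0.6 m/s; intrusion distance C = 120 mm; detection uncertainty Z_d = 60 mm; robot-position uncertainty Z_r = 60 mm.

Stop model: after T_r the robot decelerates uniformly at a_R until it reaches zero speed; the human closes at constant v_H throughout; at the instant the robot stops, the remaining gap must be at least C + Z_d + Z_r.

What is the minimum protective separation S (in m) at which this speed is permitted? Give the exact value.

braking lasts T_s = (43/20)/(6/5) = 1.7917 s
robot in T_r: 2.1500·0.1000 = 0.2150 m
robot under decel: 2.1500²/(2·1.2000) = 1.9260 m
human closes 0.6000·1.8917 = 1.1350 m
C+Z_d+Z_r = 0.1200+0.0600+0.0600 = 0.2400 m
S_min ≈ 0.2150+1.9260+1.1350+0.2400  ⇒  S_min = 16877/4800 m

S_min = 16877/4800 m = 3.5160 m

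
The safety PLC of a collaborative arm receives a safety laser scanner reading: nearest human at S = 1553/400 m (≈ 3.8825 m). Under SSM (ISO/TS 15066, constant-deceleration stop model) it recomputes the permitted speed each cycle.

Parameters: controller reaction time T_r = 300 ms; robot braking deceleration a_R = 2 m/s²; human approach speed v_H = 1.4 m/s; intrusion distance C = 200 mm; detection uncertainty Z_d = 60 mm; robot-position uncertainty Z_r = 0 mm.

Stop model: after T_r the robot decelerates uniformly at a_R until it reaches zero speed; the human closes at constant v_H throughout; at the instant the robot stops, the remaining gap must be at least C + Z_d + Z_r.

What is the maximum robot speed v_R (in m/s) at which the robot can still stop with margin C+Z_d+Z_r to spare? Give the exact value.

at the boundary: (1/4)·v² + (1)·v + (-1281/400) = 0
  disc = (1)² − 4·(1/4)·(-1281/400) = 1681/400 ; √disc = 41/20
  v_R = (−(1) + 41/20) / (2·(1/4)) = 21/10 m/s
check:
T_s = v_R/a_R = (21/10)/2 = 1.0500 s
reaction-phase robot travel = 2.1000·0.3000 = 0.6300 m
robot covers 2.1000·1.0500 − ½·2.0000·1.0500² = 1.1025 m while stopping
human closes 1.4000·1.3500 = 1.8900 m
margins: 0.2000+0.0600+0.0000 = 0.2600 m
sum ≈ 0.6300+1.1025+1.8900+0.2600 ≈ 3.8825 m = S ✓

v_R_max = 21/10 m/s = 2.1000 m/s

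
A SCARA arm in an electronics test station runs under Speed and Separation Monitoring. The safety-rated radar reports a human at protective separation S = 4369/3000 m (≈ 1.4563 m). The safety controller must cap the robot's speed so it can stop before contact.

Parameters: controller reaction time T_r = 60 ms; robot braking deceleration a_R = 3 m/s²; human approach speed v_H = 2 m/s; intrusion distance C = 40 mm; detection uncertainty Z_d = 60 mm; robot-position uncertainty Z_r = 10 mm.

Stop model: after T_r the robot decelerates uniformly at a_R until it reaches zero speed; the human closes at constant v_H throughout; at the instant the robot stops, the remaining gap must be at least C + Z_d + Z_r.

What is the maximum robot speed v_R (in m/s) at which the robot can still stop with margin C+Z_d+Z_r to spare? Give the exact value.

at the boundary: (1/6)·v² + (109/150)·v + (-3679/3000) = 0
  disc = (109/150)² − 4·(1/6)·(-3679/3000) = 841/625 ; √disc = 29/25
  v_R = (−(109/150) + 29/25) / (2·(1/6)) = 13/10 m/s
check:
stop time T_s = (13/10)/3 = 0.4333 s
robot covers v_R·T_r = 1.3000·0.0600 = 0.0780 m before braking
robot covers 1.3000·0.4333 − ½·3.0000·0.4333² = 0.2817 m while stopping
person approaches 2.0000·(0.0600+0.4333) = 0.9867 m
margins: 0.0400+0.0600+0.0100 = 0.1100 m
sum ≈ 0.0780+0.2817+0.9867+0.1100 ≈ 1.4563 m = S ✓

v_R_max = 13/10 m/s = 1.3000 m/s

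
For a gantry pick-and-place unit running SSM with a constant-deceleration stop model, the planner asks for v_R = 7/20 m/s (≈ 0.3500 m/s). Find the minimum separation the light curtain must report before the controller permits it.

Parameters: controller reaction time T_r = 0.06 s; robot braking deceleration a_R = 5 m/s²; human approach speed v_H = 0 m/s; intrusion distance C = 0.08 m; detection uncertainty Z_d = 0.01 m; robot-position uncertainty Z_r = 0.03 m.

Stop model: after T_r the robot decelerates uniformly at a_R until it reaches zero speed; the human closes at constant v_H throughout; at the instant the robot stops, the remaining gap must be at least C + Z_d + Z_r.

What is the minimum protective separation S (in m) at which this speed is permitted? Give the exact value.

stop time T_s = (7/20)/5 = 0.0700 s
robot covers v_R·T_r = 0.3500·0.0600 = 0.0210 m before braking
robot covers 0.3500·0.0700 − ½·5.0000·0.0700² = 0.0123 m while stopping
human closes 0.0000·0.1300 = 0.0000 m
residual clearance needed = 0.0800+0.0100+0.0300 = 0.1200 m
S_min ≈ 0.0210+0.0123+0.0000+0.1200  ⇒  S_min = 613/4000 m

S_min = 613/4000 m = 0.1532 m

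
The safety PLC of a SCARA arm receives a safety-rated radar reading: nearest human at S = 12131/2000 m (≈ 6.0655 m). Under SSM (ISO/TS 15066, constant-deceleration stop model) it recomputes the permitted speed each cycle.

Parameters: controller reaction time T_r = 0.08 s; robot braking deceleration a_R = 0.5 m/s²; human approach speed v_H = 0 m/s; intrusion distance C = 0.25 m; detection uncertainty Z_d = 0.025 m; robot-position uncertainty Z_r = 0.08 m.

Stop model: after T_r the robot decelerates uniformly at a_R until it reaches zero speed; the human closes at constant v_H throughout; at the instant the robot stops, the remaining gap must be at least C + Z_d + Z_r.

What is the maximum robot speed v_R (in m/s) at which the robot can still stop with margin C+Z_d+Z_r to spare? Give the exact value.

collect terms ⇒ (1)·v_R² + (2/25)·v_R + (-11421/2000) = 0
  disc = (2/25)² − 4·(1)·(-11421/2000) = 57121/2500 ; √disc = 239/50
  v_R = (−(2/25) + 239/50) / (2·(1)) = 47/20 m/s
check:
T_s = v_R/a_R = (47/20)/(1/2) = 4.7000 s
robot in T_r: 2.3500·0.0800 = 0.1880 m
robot covers 2.3500·4.7000 − ½·0.5000·4.7000² = 5.5225 m while stopping
human over T_r+T_s: 0.0000·(0.0800+4.7000) = 0.0000 m
C+Z_d+Z_r = 0.2500+0.0250+0.0800 = 0.3550 m
sum ≈ 0.1880+5.5225+0.0000+0.3550 ≈ 6.0655 m = S ✓

v_R_max = 47/20 m/s = 2.3500 m/s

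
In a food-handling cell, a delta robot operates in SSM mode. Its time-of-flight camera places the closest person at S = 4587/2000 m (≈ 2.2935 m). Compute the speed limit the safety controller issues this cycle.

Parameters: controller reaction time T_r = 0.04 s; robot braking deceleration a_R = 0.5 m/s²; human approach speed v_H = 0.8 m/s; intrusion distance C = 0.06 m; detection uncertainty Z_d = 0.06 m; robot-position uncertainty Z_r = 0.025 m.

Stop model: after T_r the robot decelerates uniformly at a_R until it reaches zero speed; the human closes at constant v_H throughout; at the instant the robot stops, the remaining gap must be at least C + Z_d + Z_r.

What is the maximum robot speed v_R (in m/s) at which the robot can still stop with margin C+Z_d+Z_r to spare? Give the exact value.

v_R_max = 17/20 m/s = 0.8500 m/s

collect terms ⇒ (1)·v_R² + (41/25)·v_R + (-4233/2000) = 0
  disc = (41/25)² − 4·(1)·(-4233/2000) = 27889/2500 ; √disc = 167/50
  v_R = (−(41/25) + 167/50) / (2·(1)) = 17/20 m/s
check:
braking lasts T_s = (17/20)/(1/2) = 1.7000 s
robot covers v_R·T_r = 0.8500·0.0400 = 0.0340 m before braking
robot covers 0.8500·1.7000 − ½·0.5000·1.7000² = 0.7225 m while stopping
human over T_r+T_s: 0.8000·(0.0400+1.7000) = 1.3920 m
residual clearance needed = 0.0600+0.0600+0.0250 = 0.1450 m
sum ≈ 0.0340+0.7225+1.3920+0.1450 ≈ 2.2935 m = S ✓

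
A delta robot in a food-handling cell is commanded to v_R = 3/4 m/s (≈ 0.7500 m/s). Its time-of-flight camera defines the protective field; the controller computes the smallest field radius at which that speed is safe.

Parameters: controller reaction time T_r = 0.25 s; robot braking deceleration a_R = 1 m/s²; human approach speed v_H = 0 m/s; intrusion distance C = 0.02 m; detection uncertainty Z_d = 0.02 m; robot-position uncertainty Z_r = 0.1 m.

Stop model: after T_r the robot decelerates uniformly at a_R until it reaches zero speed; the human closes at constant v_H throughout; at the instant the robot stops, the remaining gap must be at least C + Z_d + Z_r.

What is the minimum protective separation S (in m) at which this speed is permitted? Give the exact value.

S_min = 487/800 m = 0.6088 m

stop time T_s = (3/4)/1 = 0.7500 s
robot covers v_R·T_r = 0.7500·0.2500 = 0.1875 m before braking
braking distance = 0.7500²/(2·1.0000) = 0.2812 m
human over T_r+T_s: 0.0000·(0.2500+0.7500) = 0.0000 m
residual clearance needed = 0.0200+0.0200+0.1000 = 0.1400 m
S_min ≈ 0.1875+0.2812+0.0000+0.1400  ⇒  S_min = 487/800 m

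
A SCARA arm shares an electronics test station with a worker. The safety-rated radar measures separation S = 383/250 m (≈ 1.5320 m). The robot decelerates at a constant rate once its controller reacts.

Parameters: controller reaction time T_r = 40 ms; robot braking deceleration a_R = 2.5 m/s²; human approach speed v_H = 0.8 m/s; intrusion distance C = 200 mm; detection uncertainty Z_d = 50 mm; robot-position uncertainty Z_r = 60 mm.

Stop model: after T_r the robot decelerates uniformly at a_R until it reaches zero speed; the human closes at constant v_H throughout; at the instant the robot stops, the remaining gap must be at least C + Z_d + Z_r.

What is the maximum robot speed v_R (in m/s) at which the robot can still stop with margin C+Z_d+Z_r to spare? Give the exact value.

quadratic (1/5)·v² + (9/25)·v + (-119/100) = 0
  disc = (9/25)² − 4·(1/5)·(-119/100) = 676/625 ; √disc = 26/25
  v_R = (−(9/25) + 26/25) / (2·(1/5)) = 17/10 m/s
check:
T_s = v_R/a_R = (17/10)/(5/2) = 0.6800 s
robot in T_r: 1.7000·0.0400 = 0.0680 m
robot under decel: 1.7000²/(2·2.5000) = 0.5780 m
human over T_r+T_s: 0.8000·(0.0400+0.6800) = 0.5760 m
margins: 0.2000+0.0500+0.0600 = 0.3100 m
sum ≈ 0.0680+0.5780+0.5760+0.3100 ≈ 1.5320 m = S ✓

v_R_max = 17/10 m/s = 1.7000 m/s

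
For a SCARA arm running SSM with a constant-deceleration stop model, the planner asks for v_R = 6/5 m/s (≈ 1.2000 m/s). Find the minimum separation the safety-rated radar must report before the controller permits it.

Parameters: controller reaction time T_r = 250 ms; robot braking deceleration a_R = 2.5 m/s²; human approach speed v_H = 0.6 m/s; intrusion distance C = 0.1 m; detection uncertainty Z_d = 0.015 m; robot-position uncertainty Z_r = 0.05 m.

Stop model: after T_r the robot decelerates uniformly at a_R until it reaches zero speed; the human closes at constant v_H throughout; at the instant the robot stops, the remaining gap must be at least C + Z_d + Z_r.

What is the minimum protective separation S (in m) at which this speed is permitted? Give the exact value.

braking lasts T_s = (6/5)/(5/2) = 0.4800 s
reaction-phase robot travel = 1.2000·0.2500 = 0.3000 m
robot covers 1.2000·0.4800 − ½·2.5000·0.4800² = 0.2880 m while stopping
human over T_r+T_s: 0.6000·(0.2500+0.4800) = 0.4380 m
margins: 0.1000+0.0150+0.0500 = 0.1650 m
S_min ≈ 0.3000+0.2880+0.4380+0.1650  ⇒  S_min = 1191/1000 m

S_min = 1191/1000 m = 1.1910 m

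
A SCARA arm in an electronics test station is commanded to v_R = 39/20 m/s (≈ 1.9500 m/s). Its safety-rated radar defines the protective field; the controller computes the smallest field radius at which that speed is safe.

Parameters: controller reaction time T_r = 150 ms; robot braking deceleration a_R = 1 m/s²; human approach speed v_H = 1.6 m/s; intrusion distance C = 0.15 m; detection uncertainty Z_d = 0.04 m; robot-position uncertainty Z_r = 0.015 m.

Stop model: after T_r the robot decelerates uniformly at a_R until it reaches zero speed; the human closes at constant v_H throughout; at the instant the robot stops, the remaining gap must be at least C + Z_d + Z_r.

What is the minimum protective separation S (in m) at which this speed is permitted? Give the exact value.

S_min = 4607/800 m = 5.7588 m

T_s = v_R/a_R = (39/20)/1 = 1.9500 s
robot in T_r: 1.9500·0.1500 = 0.2925 m
robot under decel: 1.9500²/(2·1.0000) = 1.9013 m
person approaches 1.6000·(0.1500+1.9500) = 3.3600 m
residual clearance needed = 0.1500+0.0400+0.0150 = 0.2050 m
S_min ≈ 0.2925+1.9013+3.3600+0.2050  ⇒  S_min = 4607/800 m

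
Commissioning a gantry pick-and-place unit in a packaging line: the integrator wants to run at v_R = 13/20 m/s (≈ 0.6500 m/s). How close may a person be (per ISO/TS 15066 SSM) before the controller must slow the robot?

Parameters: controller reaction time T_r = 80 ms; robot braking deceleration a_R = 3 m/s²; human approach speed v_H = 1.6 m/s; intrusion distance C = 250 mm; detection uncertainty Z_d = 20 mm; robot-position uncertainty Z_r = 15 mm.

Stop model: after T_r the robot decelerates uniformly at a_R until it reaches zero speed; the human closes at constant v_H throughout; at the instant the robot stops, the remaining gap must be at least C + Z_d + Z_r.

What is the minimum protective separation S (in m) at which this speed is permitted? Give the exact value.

T_s = v_R/a_R = (13/20)/3 = 0.2167 s
reaction-phase robot travel = 0.6500·0.0800 = 0.0520 m
braking distance = 0.6500²/(2·3.0000) = 0.0704 m
human over T_r+T_s: 1.6000·(0.0800+0.2167) = 0.4747 m
residual clearance needed = 0.2500+0.0200+0.0150 = 0.2850 m
S_min ≈ 0.0520+0.0704+0.4747+0.2850  ⇒  S_min = 2117/2400 m

S_min = 2117/2400 m = 0.8821 m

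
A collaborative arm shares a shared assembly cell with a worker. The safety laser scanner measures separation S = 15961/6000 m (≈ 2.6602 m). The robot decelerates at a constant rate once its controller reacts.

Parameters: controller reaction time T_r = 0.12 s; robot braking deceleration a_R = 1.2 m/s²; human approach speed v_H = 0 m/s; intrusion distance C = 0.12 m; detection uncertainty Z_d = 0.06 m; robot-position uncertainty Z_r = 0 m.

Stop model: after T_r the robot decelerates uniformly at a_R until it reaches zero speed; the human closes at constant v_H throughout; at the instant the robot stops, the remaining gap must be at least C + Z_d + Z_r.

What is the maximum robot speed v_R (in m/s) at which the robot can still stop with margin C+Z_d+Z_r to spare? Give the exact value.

quadratic (5/12)·v² + (3/25)·v + (-14881/6000) = 0
  disc = (3/25)² − 4·(5/12)·(-14881/6000) = 373321/90000 ; √disc = 611/300
  v_R = (−(3/25) + 611/300) / (2·(5/12)) = 23/10 m/s
check:
stop time T_s = (23/10)/(6/5) = 1.9167 s
robot covers v_R·T_r = 2.3000·0.1200 = 0.2760 m before braking
robot under decel: 2.3000²/(2·1.2000) = 2.2042 m
person approaches 0.0000·(0.1200+1.9167) = 0.0000 m
margins: 0.1200+0.0600+0.0000 = 0.1800 m
sum ≈ 0.2760+2.2042+0.0000+0.1800 ≈ 2.6602 m = S ✓

v_R_max = 23/10 m/s = 2.3000 m/s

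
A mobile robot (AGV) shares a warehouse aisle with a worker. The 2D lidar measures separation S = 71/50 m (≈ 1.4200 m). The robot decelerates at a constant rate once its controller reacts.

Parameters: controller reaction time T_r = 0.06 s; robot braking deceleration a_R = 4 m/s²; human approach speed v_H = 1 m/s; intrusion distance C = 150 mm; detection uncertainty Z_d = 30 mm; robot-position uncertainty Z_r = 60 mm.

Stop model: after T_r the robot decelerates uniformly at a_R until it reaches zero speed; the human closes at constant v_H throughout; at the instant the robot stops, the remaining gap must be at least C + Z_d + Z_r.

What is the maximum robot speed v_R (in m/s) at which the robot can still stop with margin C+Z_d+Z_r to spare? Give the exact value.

v_R_max = 2 m/s = 2.0000 m/s

quadratic (1/8)·v² + (31/100)·v + (-28/25) = 0
  disc = (31/100)² − 4·(1/8)·(-28/25) = 6561/10000 ; √disc = 81/100
  v_R = (−(31/100) + 81/100) / (2·(1/8)) = 2 m/s
check:
stop time T_s = 2/4 = 0.5000 s
robot covers v_R·T_r = 2.0000·0.0600 = 0.1200 m before braking
robot under decel: 2.0000²/(2·4.0000) = 0.5000 m
human closes 1.0000·0.5600 = 0.5600 m
residual clearance needed = 0.1500+0.0300+0.0600 = 0.2400 m
sum ≈ 0.1200+0.5000+0.5600+0.2400 ≈ 1.4200 m = S ✓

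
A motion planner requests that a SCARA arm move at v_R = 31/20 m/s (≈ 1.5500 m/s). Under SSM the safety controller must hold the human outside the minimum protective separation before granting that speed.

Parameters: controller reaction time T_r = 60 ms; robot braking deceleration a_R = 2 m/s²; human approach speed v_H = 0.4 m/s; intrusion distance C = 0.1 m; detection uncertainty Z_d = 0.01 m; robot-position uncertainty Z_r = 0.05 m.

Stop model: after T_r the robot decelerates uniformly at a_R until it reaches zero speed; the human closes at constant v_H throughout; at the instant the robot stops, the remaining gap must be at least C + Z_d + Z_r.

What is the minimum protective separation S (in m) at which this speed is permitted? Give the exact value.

S_min = 9501/8000 m = 1.1876 m

stop time T_s = (31/20)/2 = 0.7750 s
robot in T_r: 1.5500·0.0600 = 0.0930 m
robot covers 1.5500·0.7750 − ½·2.0000·0.7750² = 0.6006 m while stopping
person approaches 0.4000·(0.0600+0.7750) = 0.3340 m
margins: 0.1000+0.0100+0.0500 = 0.1600 m
S_min ≈ 0.0930+0.6006+0.3340+0.1600  ⇒  S_min = 9501/8000 m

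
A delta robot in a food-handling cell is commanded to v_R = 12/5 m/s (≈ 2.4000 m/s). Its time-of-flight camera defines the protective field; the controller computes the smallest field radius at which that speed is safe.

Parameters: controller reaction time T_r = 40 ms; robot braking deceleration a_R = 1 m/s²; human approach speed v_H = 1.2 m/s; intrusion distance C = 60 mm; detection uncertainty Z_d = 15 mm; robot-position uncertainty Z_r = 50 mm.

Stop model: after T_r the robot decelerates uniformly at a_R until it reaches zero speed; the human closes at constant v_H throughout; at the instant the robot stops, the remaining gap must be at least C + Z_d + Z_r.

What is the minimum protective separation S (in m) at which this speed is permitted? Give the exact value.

S_min = 6029/1000 m = 6.0290 m

stop time T_s = (12/5)/1 = 2.4000 s
robot in T_r: 2.4000·0.0400 = 0.0960 m
robot covers 2.4000·2.4000 − ½·1.0000·2.4000² = 2.8800 m while stopping
person approaches 1.2000·(0.0400+2.4000) = 2.9280 m
residual clearance needed = 0.0600+0.0150+0.0500 = 0.1250 m
S_min ≈ 0.0960+2.8800+2.9280+0.1250  ⇒  S_min = 6029/1000 m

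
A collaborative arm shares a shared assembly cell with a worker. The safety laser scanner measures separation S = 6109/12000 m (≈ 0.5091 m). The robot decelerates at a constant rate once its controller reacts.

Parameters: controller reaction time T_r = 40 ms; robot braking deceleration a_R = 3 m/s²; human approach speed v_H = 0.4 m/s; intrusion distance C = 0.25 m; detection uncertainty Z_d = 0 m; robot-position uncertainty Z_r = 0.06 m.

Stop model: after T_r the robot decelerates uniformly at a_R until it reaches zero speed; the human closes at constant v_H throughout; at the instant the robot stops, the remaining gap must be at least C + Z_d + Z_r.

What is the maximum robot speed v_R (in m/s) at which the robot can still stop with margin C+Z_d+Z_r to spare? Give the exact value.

quadratic (1/6)·v² + (13/75)·v + (-2197/12000) = 0
  disc = (13/75)² − 4·(1/6)·(-2197/12000) = 1521/10000 ; √disc = 39/100
  v_R = (−(13/75) + 39/100) / (2·(1/6)) = 13/20 m/s
check:
stop time T_s = (13/20)/3 = 0.2167 s
robot in T_r: 0.6500·0.0400 = 0.0260 m
robot under decel: 0.6500²/(2·3.0000) = 0.0704 m
human closes 0.4000·0.2567 = 0.1027 m
margins: 0.2500+0.0000+0.0600 = 0.3100 m
sum ≈ 0.0260+0.0704+0.1027+0.3100 ≈ 0.5091 m = S ✓

v_R_max = 13/20 m/s = 0.6500 m/s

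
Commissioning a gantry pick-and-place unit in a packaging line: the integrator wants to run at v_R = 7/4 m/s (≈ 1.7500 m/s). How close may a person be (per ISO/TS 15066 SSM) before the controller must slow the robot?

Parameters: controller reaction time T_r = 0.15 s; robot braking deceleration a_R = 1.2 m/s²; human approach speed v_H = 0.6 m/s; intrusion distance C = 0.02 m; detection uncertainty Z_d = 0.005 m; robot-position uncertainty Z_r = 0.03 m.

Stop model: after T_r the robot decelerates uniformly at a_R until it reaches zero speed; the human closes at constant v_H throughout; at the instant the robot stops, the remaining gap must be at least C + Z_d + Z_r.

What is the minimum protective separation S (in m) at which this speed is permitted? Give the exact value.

braking lasts T_s = (7/4)/(6/5) = 1.4583 s
robot in T_r: 1.7500·0.1500 = 0.2625 m
braking distance = 1.7500²/(2·1.2000) = 1.2760 m
human over T_r+T_s: 0.6000·(0.1500+1.4583) = 0.9650 m
C+Z_d+Z_r = 0.0200+0.0050+0.0300 = 0.0550 m
S_min ≈ 0.2625+1.2760+0.9650+0.0550  ⇒  S_min = 12281/4800 m

S_min = 12281/4800 m = 2.5585 m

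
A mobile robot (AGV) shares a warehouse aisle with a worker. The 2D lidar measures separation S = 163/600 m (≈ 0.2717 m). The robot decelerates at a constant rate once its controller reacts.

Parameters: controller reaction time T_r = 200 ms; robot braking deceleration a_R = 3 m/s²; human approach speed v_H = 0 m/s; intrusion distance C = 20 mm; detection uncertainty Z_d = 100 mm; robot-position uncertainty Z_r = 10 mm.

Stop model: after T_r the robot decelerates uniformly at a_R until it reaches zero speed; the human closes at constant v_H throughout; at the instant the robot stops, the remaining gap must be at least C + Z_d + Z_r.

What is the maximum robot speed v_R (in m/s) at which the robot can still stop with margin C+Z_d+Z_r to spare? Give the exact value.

v_R_max = 1/2 m/s = 0.5000 m/s

at the boundary: (1/6)·v² + (1/5)·v + (-17/120) = 0
  disc = (1/5)² − 4·(1/6)·(-17/120) = 121/900 ; √disc = 11/30
  v_R = (−(1/5) + 11/30) / (2·(1/6)) = 1/2 m/s
check:
T_s = v_R/a_R = (1/2)/3 = 0.1667 s
reaction-phase robot travel = 0.5000·0.2000 = 0.1000 m
braking distance = 0.5000²/(2·3.0000) = 0.0417 m
human over T_r+T_s: 0.0000·(0.2000+0.1667) = 0.0000 m
margins: 0.0200+0.1000+0.0100 = 0.1300 m
sum ≈ 0.1000+0.0417+0.0000+0.1300 ≈ 0.2717 m = S ✓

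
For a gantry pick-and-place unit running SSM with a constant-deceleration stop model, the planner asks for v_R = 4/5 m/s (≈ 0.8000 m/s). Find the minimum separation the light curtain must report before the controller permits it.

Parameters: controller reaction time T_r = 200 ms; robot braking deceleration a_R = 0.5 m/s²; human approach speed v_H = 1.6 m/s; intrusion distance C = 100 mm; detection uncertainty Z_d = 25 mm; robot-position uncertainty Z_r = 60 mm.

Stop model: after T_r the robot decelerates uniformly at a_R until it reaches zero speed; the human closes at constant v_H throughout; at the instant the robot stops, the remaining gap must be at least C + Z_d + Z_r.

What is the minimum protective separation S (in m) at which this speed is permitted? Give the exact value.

braking lasts T_s = (4/5)/(1/2) = 1.6000 s
robot in T_r: 0.8000·0.2000 = 0.1600 m
robot under decel: 0.8000²/(2·0.5000) = 0.6400 m
human closes 1.6000·1.8000 = 2.8800 m
residual clearance needed = 0.1000+0.0250+0.0600 = 0.1850 m
S_min ≈ 0.1600+0.6400+2.8800+0.1850  ⇒  S_min = 773/200 m

S_min = 773/200 m = 3.8650 m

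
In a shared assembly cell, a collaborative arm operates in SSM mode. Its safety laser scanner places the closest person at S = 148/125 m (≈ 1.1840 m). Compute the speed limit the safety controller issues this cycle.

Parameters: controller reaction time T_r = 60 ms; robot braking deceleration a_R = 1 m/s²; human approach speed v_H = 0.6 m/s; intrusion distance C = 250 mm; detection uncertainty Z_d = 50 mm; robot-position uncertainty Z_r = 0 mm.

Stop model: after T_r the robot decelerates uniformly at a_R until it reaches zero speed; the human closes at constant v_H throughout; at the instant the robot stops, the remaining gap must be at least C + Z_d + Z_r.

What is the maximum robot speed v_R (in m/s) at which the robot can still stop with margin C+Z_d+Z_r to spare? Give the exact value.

v_R_max = 4/5 m/s = 0.8000 m/s

at the boundary: (1/2)·v² + (33/50)·v + (-106/125) = 0
  disc = (33/50)² − 4·(1/2)·(-106/125) = 5329/2500 ; √disc = 73/50
  v_R = (−(33/50) + 73/50) / (2·(1/2)) = 4/5 m/s
check:
stop time T_s = (4/5)/1 = 0.8000 s
reaction-phase robot travel = 0.8000·0.0600 = 0.0480 m
braking distance = 0.8000²/(2·1.0000) = 0.3200 m
human over T_r+T_s: 0.6000·(0.0600+0.8000) = 0.5160 m
margins: 0.2500+0.0500+0.0000 = 0.3000 m
sum ≈ 0.0480+0.3200+0.5160+0.3000 ≈ 1.1840 m = S ✓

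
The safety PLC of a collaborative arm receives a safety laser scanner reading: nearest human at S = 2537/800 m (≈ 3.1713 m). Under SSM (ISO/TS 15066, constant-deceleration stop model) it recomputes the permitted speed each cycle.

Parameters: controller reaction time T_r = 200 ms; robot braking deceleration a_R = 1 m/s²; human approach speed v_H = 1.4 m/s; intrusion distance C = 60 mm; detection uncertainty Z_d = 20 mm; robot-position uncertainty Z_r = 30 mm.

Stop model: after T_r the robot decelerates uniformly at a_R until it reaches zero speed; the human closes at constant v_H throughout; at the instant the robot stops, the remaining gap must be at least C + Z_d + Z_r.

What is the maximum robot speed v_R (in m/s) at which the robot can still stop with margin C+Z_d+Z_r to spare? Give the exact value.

collect terms ⇒ (1/2)·v_R² + (8/5)·v_R + (-89/32) = 0
  disc = (8/5)² − 4·(1/2)·(-89/32) = 3249/400 ; √disc = 57/20
  v_R = (−(8/5) + 57/20) / (2·(1/2)) = 5/4 m/s
check:
T_s = v_R/a_R = (5/4)/1 = 1.2500 s
robot in T_r: 1.2500·0.2000 = 0.2500 m
robot covers 1.2500·1.2500 − ½·1.0000·1.2500² = 0.7812 m while stopping
person approaches 1.4000·(0.2000+1.2500) = 2.0300 m
margins: 0.0600+0.0200+0.0300 = 0.1100 m
sum ≈ 0.2500+0.7812+2.0300+0.1100 ≈ 3.1713 m = S ✓

v_R_max = 5/4 m/s = 1.2500 m/s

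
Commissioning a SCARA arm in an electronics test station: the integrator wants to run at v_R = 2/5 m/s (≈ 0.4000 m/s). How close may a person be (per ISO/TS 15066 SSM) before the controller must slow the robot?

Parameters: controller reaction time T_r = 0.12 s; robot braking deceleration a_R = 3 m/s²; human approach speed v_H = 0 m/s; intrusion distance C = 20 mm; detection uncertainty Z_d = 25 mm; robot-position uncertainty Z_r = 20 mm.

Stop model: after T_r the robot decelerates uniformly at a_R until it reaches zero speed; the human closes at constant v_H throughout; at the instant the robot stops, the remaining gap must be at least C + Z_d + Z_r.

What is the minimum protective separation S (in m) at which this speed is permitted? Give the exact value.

S_min = 419/3000 m = 0.1397 m

stop time T_s = (2/5)/3 = 0.1333 s
reaction-phase robot travel = 0.4000·0.1200 = 0.0480 m
braking distance = 0.4000²/(2·3.0000) = 0.0267 m
human over T_r+T_s: 0.0000·(0.1200+0.1333) = 0.0000 m
C+Z_d+Z_r = 0.0200+0.0250+0.0200 = 0.0650 m
S_min ≈ 0.0480+0.0267+0.0000+0.0650  ⇒  S_min = 419/3000 m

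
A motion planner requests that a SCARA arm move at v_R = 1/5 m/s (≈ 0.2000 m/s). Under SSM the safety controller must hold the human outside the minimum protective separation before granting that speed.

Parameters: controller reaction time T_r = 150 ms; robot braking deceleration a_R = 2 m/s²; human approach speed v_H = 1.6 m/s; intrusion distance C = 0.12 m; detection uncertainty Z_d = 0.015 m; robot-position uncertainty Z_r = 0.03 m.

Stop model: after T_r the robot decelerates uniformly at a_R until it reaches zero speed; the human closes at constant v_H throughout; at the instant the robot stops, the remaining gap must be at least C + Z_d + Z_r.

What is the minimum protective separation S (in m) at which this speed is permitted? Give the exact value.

stop time T_s = (1/5)/2 = 0.1000 s
reaction-phase robot travel = 0.2000·0.1500 = 0.0300 m
robot covers 0.2000·0.1000 − ½·2.0000·0.1000² = 0.0100 m while stopping
human over T_r+T_s: 1.6000·(0.1500+0.1000) = 0.4000 m
C+Z_d+Z_r = 0.1200+0.0150+0.0300 = 0.1650 m
S_min ≈ 0.0300+0.0100+0.4000+0.1650  ⇒  S_min = 121/200 m

S_min = 121/200 m = 0.6050 m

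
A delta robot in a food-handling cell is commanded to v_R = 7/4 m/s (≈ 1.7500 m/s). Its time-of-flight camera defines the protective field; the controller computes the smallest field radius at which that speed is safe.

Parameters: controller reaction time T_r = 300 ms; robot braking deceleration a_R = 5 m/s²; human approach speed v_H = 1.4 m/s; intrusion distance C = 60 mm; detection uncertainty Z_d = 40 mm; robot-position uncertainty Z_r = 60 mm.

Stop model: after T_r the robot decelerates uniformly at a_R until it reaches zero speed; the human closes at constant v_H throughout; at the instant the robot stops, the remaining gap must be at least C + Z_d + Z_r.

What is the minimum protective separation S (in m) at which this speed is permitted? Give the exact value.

S_min = 1521/800 m = 1.9013 m

stop time T_s = (7/4)/5 = 0.3500 s
reaction-phase robot travel = 1.7500·0.3000 = 0.5250 m
braking distance = 1.7500²/(2·5.0000) = 0.3063 m
human closes 1.4000·0.6500 = 0.9100 m
C+Z_d+Z_r = 0.0600+0.0400+0.0600 = 0.1600 m
S_min ≈ 0.5250+0.3063+0.9100+0.1600  ⇒  S_min = 1521/800 m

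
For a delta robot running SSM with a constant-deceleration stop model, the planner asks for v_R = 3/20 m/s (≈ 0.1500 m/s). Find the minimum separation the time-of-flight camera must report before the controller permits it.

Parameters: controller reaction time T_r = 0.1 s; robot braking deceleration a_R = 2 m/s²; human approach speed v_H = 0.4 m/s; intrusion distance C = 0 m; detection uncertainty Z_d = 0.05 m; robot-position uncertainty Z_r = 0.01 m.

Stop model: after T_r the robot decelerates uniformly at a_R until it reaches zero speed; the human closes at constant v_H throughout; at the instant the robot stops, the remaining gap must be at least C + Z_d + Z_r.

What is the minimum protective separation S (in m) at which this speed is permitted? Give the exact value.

braking lasts T_s = (3/20)/2 = 0.0750 s
robot covers v_R·T_r = 0.1500·0.1000 = 0.0150 m before braking
robot under decel: 0.1500²/(2·2.0000) = 0.0056 m
human closes 0.4000·0.1750 = 0.0700 m
C+Z_d+Z_r = 0.0000+0.0500+0.0100 = 0.0600 m
S_min ≈ 0.0150+0.0056+0.0700+0.0600  ⇒  S_min = 241/1600 m

S_min = 241/1600 m = 0.1506 m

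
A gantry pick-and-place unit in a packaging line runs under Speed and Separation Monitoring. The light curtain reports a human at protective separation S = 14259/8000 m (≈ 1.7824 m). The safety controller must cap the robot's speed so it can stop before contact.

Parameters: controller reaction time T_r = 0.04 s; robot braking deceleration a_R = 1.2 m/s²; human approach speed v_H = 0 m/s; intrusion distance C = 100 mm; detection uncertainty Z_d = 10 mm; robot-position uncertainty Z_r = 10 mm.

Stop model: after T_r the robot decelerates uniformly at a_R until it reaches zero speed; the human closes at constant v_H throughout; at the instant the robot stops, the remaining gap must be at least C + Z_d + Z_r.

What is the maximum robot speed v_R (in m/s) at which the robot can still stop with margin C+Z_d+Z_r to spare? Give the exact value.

at the boundary: (5/12)·v² + (1/25)·v + (-13299/8000) = 0
  disc = (1/25)² − 4·(5/12)·(-13299/8000) = 110889/40000 ; √disc = 333/200
  v_R = (−(1/25) + 333/200) / (2·(5/12)) = 39/20 m/s
check:
braking lasts T_s = (39/20)/(6/5) = 1.6250 s
robot covers v_R·T_r = 1.9500·0.0400 = 0.0780 m before braking
braking distance = 1.9500²/(2·1.2000) = 1.5844 m
person approaches 0.0000·(0.0400+1.6250) = 0.0000 m
C+Z_d+Z_r = 0.1000+0.0100+0.0100 = 0.1200 m
sum ≈ 0.0780+1.5844+0.0000+0.1200 ≈ 1.7824 m = S ✓

v_R_max = 39/20 m/s = 1.9500 m/s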